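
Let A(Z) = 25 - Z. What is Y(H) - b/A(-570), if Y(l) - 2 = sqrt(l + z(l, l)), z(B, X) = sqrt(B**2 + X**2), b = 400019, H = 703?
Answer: -398829/595 + sqrt(703 + 703*sqrt(2)) ≈ -629.10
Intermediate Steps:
Y(l) = 2 + sqrt(l + sqrt(2)*sqrt(l**2)) (Y(l) = 2 + sqrt(l + sqrt(l**2 + l**2)) = 2 + sqrt(l + sqrt(2*l**2)) = 2 + sqrt(l + sqrt(2)*sqrt(l**2)))
Y(H) - b/A(-570) = (2 + sqrt(703 + sqrt(2)*sqrt(703**2))) - 400019/(25 - 1*(-570)) = (2 + sqrt(703 + sqrt(2)*sqrt(494209))) - 400019/(25 + 570) = (2 + sqrt(703 + sqrt(2)*703)) - 400019/595 = (2 + sqrt(703 + 703*sqrt(2))) - 400019/595 = -398829/595 + sqrt(703 + 703*sqrt(2))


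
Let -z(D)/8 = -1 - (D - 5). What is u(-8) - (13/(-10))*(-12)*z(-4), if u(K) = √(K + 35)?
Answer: 4992/5 + 3*√3 ≈ 1003.6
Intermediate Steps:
u(K) = √(35 + K)
z(D) = -32 + 8*D (z(D) = -8*(-1 - (D - 5)) = -8*(-1 - (-5 + D)) = -8*(-1 + (5 - D)) = -8*(4 - D) = -32 + 8*D)
u(-8) - (13/(-10))*(-12)*z(-4) = √(35 - 8) - (13/(-10))*(-12)*(-32 + 8*(-4)) = √27 - (13*(-⅒))*(-12)*(-32 - 32) = 3*√3 - (-13/10*(-12))*(-64) = 3*√3 - 78*(-64)/5 = 3*√3 - 1*(-4992/5) = 3*√3 + 4992/5 = 4992/5 + 3*√3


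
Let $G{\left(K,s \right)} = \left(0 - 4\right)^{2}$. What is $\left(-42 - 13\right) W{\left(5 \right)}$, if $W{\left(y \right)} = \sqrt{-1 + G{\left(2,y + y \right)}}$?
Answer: $- 55 \sqrt{15} \approx -213.01$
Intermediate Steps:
$G{\left(K,s \right)} = 16$ ($G{\left(K,s \right)} = \left(-4\right)^{2} = 16$)
$W{\left(y \right)} = \sqrt{15}$ ($W{\left(y \right)} = \sqrt{-1 + 16} = \sqrt{15}$)
$\left(-42 - 13\right) W{\left(5 \right)} = \left(-42 - 13\right) \sqrt{15} = - 55 \sqrt{15}$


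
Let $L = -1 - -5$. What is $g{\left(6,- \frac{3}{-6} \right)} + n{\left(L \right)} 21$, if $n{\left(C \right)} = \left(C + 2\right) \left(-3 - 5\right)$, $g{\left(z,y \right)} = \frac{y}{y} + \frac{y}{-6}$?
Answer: $- \frac{12085}{12} \approx -1007.1$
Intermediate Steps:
$L = 4$ ($L = -1 + 5 = 4$)
$g{\left(z,y \right)} = 1 - \frac{y}{6}$ ($g{\left(z,y \right)} = 1 + y \left(- \frac{1}{6}\right) = 1 - \frac{y}{6}$)
$n{\left(C \right)} = -16 - 8 C$ ($n{\left(C \right)} = \left(2 + C\right) \left(-8\right) = -16 - 8 C$)
$g{\left(6,- \frac{3}{-6} \right)} + n{\left(L \right)} 21 = \left(1 - \frac{\left(-3\right) \frac{1}{-6}}{6}\right) + \left(-16 - 32\right) 21 = \left(1 - \frac{\left(-3\right) \left(- \frac{1}{6}\right)}{6}\right) + \left(-16 - 32\right) 21 = \left(1 - \frac{1}{12}\right) - 1008 = \frac{11}{12} - 1008 = - \frac{12085}{12}$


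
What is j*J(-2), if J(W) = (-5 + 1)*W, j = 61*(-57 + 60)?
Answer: 1464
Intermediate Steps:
j = 183 (j = 61*3 = 183)
J(W) = -4*W
j*J(-2) = 183*(-4*(-2)) = 183*8 = 1464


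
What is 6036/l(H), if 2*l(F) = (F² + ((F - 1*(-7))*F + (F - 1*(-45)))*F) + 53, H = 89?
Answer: 3018/195079 ≈ 0.015471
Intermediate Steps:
l(F) = 53/2 + F²/2 + F*(45 + F + F*(7 + F))/2 (l(F) = ((F² + ((F - 1*(-7))*F + (F - 1*(-45)))*F) + 53)/2 = ((F² + ((F + 7)*F + (F + 45))*F) + 53)/2 = ((F² + ((7 + F)*F + (45 + F))*F) + 53)/2 = ((F² + (F*(7 + F) + (45 + F))*F) + 53)/2 = ((F² + (45 + F + F*(7 + F))*F) + 53)/2 = ((F² + F*(45 + F + F*(7 + F))) + 53)/2 = (53 + F² + F*(45 + F + F*(7 + F)))/2 = 53/2 + F²/2 + F*(45 + F + F*(7 + F))/2)
6036/l(H) = 6036/(53/2 + (½)*89³ + (9/2)*89² + (45/2)*89) = 6036/(53/2 + (½)*704969 + (9/2)*7921 + 4005/2) = 6036/(53/2 + 704969/2 + 71289/2 + 4005/2) = 6036/390158 = 6036*(1/390158) = 3018/195079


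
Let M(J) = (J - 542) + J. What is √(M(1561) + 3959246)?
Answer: √3961826 ≈ 1990.4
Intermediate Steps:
M(J) = -542 + 2*J (M(J) = (-542 + J) + J = -542 + 2*J)
√(M(1561) + 3959246) = √((-542 + 2*1561) + 3959246) = √((-542 + 3122) + 3959246) = √(2580 + 3959246) = √3961826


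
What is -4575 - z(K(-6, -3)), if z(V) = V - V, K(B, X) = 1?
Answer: -4575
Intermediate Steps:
z(V) = 0
-4575 - z(K(-6, -3)) = -4575 - 1*0 = -4575 + 0 = -4575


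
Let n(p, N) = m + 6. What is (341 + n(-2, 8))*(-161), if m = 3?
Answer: -56350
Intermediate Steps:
n(p, N) = 9 (n(p, N) = 3 + 6 = 9)
(341 + n(-2, 8))*(-161) = (341 + 9)*(-161) = 350*(-161) = -56350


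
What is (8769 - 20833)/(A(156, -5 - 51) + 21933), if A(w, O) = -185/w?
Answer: -1881984/3421363 ≈ -0.55007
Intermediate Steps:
(8769 - 20833)/(A(156, -5 - 51) + 21933) = (8769 - 20833)/(-185/156 + 21933) = -12064/(-185*1/156 + 21933) = -12064/(-185/156 + 21933) = -12064/3421363/156 = -12064*156/3421363 = -1881984/3421363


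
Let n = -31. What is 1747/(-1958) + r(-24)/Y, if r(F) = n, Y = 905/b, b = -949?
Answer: 56021367/1771990 ≈ 31.615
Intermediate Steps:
Y = -905/949 (Y = 905/(-949) = 905*(-1/949) = -905/949 ≈ -0.95364)
r(F) = -31
1747/(-1958) + r(-24)/Y = 1747/(-1958) - 31/(-905/949) = 1747*(-1/1958) - 31*(-949/905) = -1747/1958 + 29419/905 = 56021367/1771990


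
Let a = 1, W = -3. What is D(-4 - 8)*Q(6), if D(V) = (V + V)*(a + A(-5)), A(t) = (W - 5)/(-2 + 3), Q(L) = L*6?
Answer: 6048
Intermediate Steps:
Q(L) = 6*L
A(t) = -8 (A(t) = (-3 - 5)/(-2 + 3) = -8/1 = -8*1 = -8)
D(V) = -14*V (D(V) = (V + V)*(1 - 8) = (2*V)*(-7) = -14*V)
D(-4 - 8)*Q(6) = (-14*(-4 - 8))*(6*6) = -14*(-12)*36 = 168*36 = 6048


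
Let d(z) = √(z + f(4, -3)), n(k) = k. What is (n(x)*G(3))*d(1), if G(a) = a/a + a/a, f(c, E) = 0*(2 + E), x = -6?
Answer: -12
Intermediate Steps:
f(c, E) = 0
G(a) = 2 (G(a) = 1 + 1 = 2)
d(z) = √z (d(z) = √(z + 0) = √z)
(n(x)*G(3))*d(1) = (-6*2)*√1 = -12*1 = -12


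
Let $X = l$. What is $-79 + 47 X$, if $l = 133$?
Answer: $6172$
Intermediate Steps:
$X = 133$
$-79 + 47 X = -79 + 47 \cdot 133 = -79 + 6251 = 6172$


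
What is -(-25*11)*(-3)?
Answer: -825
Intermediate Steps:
-(-25*11)*(-3) = -(-275)*(-3) = -1*825 = -825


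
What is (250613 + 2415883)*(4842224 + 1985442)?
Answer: 18205944078336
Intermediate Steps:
(250613 + 2415883)*(4842224 + 1985442) = 2666496*6827666 = 18205944078336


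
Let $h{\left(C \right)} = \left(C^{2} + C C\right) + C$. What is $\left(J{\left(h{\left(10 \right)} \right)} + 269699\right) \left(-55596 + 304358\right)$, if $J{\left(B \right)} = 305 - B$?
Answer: $67114495028$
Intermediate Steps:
$h{\left(C \right)} = C + 2 C^{2}$ ($h{\left(C \right)} = \left(C^{2} + C^{2}\right) + C = 2 C^{2} + C = C + 2 C^{2}$)
$\left(J{\left(h{\left(10 \right)} \right)} + 269699\right) \left(-55596 + 304358\right) = \left(\left(305 - 10 \left(1 + 2 \cdot 10\right)\right) + 269699\right) \left(-55596 + 304358\right) = \left(\left(305 - 10 \left(1 + 20\right)\right) + 269699\right) 248762 = \left(\left(305 - 10 \cdot 21\right) + 269699\right) 248762 = \left(\left(305 - 210\right) + 269699\right) 248762 = \left(95 + 269699\right) 248762 = 269794 \cdot 248762 = 67114495028$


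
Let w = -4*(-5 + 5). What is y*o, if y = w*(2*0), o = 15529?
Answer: 0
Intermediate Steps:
w = 0 (w = -4*0 = -1*0 = 0)
y = 0 (y = 0*(2*0) = 0*0 = 0)
y*o = 0*15529 = 0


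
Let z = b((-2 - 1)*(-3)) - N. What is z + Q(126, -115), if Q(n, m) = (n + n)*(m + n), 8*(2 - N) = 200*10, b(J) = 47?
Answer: 3067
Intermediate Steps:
N = -248 (N = 2 - 25*10 = 2 - 1/8*2000 = 2 - 250 = -248)
Q(n, m) = 2*n*(m + n) (Q(n, m) = (2*n)*(m + n) = 2*n*(m + n))
z = 295 (z = 47 - 1*(-248) = 47 + 248 = 295)
z + Q(126, -115) = 295 + 2*126*(-115 + 126) = 295 + 2*126*11 = 295 + 2772 = 3067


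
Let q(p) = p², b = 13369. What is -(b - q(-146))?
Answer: 7947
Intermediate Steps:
-(b - q(-146)) = -(13369 - 1*(-146)²) = -(13369 - 1*21316) = -(13369 - 21316) = -1*(-7947) = 7947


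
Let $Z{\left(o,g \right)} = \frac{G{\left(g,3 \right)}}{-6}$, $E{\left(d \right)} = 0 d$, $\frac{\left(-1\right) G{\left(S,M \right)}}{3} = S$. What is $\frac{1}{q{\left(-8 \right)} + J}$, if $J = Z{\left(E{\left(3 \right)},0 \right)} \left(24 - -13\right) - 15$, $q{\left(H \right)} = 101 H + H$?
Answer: $- \frac{1}{831} \approx -0.0012034$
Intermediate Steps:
$G{\left(S,M \right)} = - 3 S$
$q{\left(H \right)} = 102 H$
$E{\left(d \right)} = 0$
$Z{\left(o,g \right)} = \frac{g}{2}$ ($Z{\left(o,g \right)} = \frac{\left(-3\right) g}{-6} = - 3 g \left(- \frac{1}{6}\right) = \frac{g}{2}$)
$J = -15$ ($J = \frac{1}{2} \cdot 0 \left(24 - -13\right) - 15 = 0 \left(24 + 13\right) - 15 = 0 \cdot 37 - 15 = 0 - 15 = -15$)
$\frac{1}{q{\left(-8 \right)} + J} = \frac{1}{102 \left(-8\right) - 15} = \frac{1}{-816 - 15} = \frac{1}{-831} = - \frac{1}{831}$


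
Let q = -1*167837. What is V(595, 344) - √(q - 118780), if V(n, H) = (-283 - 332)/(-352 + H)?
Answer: 615/8 - I*√286617 ≈ 76.875 - 535.37*I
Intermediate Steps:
q = -167837
V(n, H) = -615/(-352 + H)
V(595, 344) - √(q - 118780) = -615/(-352 + 344) - √(-167837 - 118780) = -615/(-8) - √(-286617) = -615*(-⅛) - I*√286617 = 615/8 - I*√286617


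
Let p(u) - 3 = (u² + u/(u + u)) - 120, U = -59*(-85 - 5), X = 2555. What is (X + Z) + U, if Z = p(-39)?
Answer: 18539/2 ≈ 9269.5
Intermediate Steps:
U = 5310 (U = -59*(-90) = 5310)
p(u) = -233/2 + u² (p(u) = 3 + ((u² + u/(u + u)) - 120) = 3 + ((u² + u/((2*u))) - 120) = 3 + ((u² + (1/(2*u))*u) - 120) = 3 + ((u² + ½) - 120) = 3 + ((½ + u²) - 120) = 3 + (-239/2 + u²) = -233/2 + u²)
Z = 2809/2 (Z = -233/2 + (-39)² = -233/2 + 1521 = 2809/2 ≈ 1404.5)
(X + Z) + U = (2555 + 2809/2) + 5310 = 7919/2 + 5310 = 18539/2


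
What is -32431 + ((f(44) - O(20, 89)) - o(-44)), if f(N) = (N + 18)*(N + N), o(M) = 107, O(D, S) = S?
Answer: -27171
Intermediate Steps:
f(N) = 2*N*(18 + N) (f(N) = (18 + N)*(2*N) = 2*N*(18 + N))
-32431 + ((f(44) - O(20, 89)) - o(-44)) = -32431 + ((2*44*(18 + 44) - 1*89) - 1*107) = -32431 + ((2*44*62 - 89) - 107) = -32431 + ((5456 - 89) - 107) = -32431 + (5367 - 107) = -32431 + 5260 = -27171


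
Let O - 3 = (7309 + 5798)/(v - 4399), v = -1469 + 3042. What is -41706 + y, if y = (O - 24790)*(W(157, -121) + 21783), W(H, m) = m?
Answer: -252963817339/471 ≈ -5.3708e+8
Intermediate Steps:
v = 1573
O = -1543/942 (O = 3 + (7309 + 5798)/(1573 - 4399) = 3 + 13107/(-2826) = 3 + 13107*(-1/2826) = 3 - 4369/942 = -1543/942 ≈ -1.6380)
y = -252944173813/471 (y = (-1543/942 - 24790)*(-121 + 21783) = -23353723/942*21662 = -252944173813/471 ≈ -5.3704e+8)
-41706 + y = -41706 - 252944173813/471 = -252963817339/471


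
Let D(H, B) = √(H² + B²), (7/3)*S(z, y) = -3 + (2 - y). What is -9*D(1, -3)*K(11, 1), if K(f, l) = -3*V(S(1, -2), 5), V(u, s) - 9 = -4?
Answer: 135*√10 ≈ 426.91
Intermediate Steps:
S(z, y) = -3/7 - 3*y/7 (S(z, y) = 3*(-3 + (2 - y))/7 = 3*(-1 - y)/7 = -3/7 - 3*y/7)
V(u, s) = 5 (V(u, s) = 9 - 4 = 5)
D(H, B) = √(B² + H²)
K(f, l) = -15 (K(f, l) = -3*5 = -15)
-9*D(1, -3)*K(11, 1) = -9*√((-3)² + 1²)*(-15) = -9*√(9 + 1)*(-15) = -9*√10*(-15) = -(-135)*√10 = 135*√10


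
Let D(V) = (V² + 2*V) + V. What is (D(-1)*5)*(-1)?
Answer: 10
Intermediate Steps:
D(V) = V² + 3*V
(D(-1)*5)*(-1) = (-(3 - 1)*5)*(-1) = (-1*2*5)*(-1) = -2*5*(-1) = -10*(-1) = 10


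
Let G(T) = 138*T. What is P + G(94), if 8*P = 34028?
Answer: 34451/2 ≈ 17226.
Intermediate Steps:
P = 8507/2 (P = (1/8)*34028 = 8507/2 ≈ 4253.5)
P + G(94) = 8507/2 + 138*94 = 8507/2 + 12972 = 34451/2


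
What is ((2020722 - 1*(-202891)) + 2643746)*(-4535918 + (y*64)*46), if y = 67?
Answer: -21117864472530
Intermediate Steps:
((2020722 - 1*(-202891)) + 2643746)*(-4535918 + (y*64)*46) = ((2020722 - 1*(-202891)) + 2643746)*(-4535918 + (67*64)*46) = ((2020722 + 202891) + 2643746)*(-4535918 + 4288*46) = (2223613 + 2643746)*(-4535918 + 197248) = 4867359*(-4338670) = -21117864472530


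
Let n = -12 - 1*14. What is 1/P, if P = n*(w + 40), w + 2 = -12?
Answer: -1/676 ≈ -0.0014793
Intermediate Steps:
n = -26 (n = -12 - 14 = -26)
w = -14 (w = -2 - 12 = -14)
P = -676 (P = -26*(-14 + 40) = -26*26 = -676)
1/P = 1/(-676) = -1/676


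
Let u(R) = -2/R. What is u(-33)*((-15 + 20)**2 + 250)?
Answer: 50/3 ≈ 16.667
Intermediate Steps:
u(-33)*((-15 + 20)**2 + 250) = (-2/(-33))*((-15 + 20)**2 + 250) = (-2*(-1/33))*(5**2 + 250) = 2*(25 + 250)/33 = (2/33)*275 = 50/3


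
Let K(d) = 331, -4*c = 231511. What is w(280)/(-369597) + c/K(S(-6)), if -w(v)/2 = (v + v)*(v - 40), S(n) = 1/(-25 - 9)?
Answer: -28403293289/163115476 ≈ -174.13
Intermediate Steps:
c = -231511/4 (c = -1/4*231511 = -231511/4 ≈ -57878.)
S(n) = -1/34 (S(n) = 1/(-34) = -1/34)
w(v) = -4*v*(-40 + v) (w(v) = -2*(v + v)*(v - 40) = -2*2*v*(-40 + v) = -4*v*(-40 + v))
w(280)/(-369597) + c/K(S(-6)) = (4*280*(40 - 1*280))/(-369597) - 231511/4/331 = (4*280*(40 - 280))*(-1/369597) - 231511/4*1/331 = (4*280*(-240))*(-1/369597) - 231511/1324 = -268800*(-1/369597) - 231511/1324 = 89600/123199 - 231511/1324 = -28403293289/163115476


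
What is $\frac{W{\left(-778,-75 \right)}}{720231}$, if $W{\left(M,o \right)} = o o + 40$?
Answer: $\frac{5665}{720231} \approx 0.0078655$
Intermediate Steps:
$W{\left(M,o \right)} = 40 + o^{2}$ ($W{\left(M,o \right)} = o^{2} + 40 = 40 + o^{2}$)
$\frac{W{\left(-778,-75 \right)}}{720231} = \frac{40 + \left(-75\right)^{2}}{720231} = \left(40 + 5625\right) \frac{1}{720231} = 5665 \cdot \frac{1}{720231} = \frac{5665}{720231}$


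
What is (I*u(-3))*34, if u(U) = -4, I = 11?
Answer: -1496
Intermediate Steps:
(I*u(-3))*34 = (11*(-4))*34 = -44*34 = -1496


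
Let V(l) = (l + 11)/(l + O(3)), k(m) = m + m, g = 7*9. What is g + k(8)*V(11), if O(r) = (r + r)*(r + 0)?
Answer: 2179/29 ≈ 75.138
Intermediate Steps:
O(r) = 2*r² (O(r) = (2*r)*r = 2*r²)
g = 63
k(m) = 2*m
V(l) = (11 + l)/(18 + l) (V(l) = (l + 11)/(l + 2*3²) = (11 + l)/(l + 2*9) = (11 + l)/(l + 18) = (11 + l)/(18 + l))
g + k(8)*V(11) = 63 + (2*8)*((11 + 11)/(18 + 11)) = 63 + 16*(22/29) = 63 + 352/29 = 2179/29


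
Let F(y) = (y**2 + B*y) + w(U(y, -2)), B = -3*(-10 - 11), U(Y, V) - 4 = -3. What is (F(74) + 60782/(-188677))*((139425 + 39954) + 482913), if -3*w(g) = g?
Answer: 1266755147258820/188677 ≈ 6.7139e+9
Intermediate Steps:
U(Y, V) = 1 (U(Y, V) = 4 - 3 = 1)
w(g) = -g/3
B = 63 (B = -3*(-21) = 63)
F(y) = -1/3 + y**2 + 63*y (F(y) = (y**2 + 63*y) - 1/3*1 = (y**2 + 63*y) - 1/3 = -1/3 + y**2 + 63*y)
(F(74) + 60782/(-188677))*((139425 + 39954) + 482913) = ((-1/3 + 74**2 + 63*74) + 60782/(-188677))*((139425 + 39954) + 482913) = ((-1/3 + 5476 + 4662) + 60782*(-1/188677))*(179379 + 482913) = (30413/3 - 60782/188677)*662292 = (5738051255/566031)*662292 = 1266755147258820/188677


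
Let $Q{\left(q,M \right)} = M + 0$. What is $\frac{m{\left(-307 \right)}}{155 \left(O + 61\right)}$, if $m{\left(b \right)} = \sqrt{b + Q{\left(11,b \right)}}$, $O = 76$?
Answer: $\frac{i \sqrt{614}}{21235} \approx 0.0011669 i$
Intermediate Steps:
$Q{\left(q,M \right)} = M$
$m{\left(b \right)} = \sqrt{2} \sqrt{b}$ ($m{\left(b \right)} = \sqrt{b + b} = \sqrt{2 b} = \sqrt{2} \sqrt{b}$)
$\frac{m{\left(-307 \right)}}{155 \left(O + 61\right)} = \frac{\sqrt{2} \sqrt{-307}}{155 \left(76 + 61\right)} = \frac{\sqrt{2} i \sqrt{307}}{155 \cdot 137} = \frac{i \sqrt{614}}{21235}$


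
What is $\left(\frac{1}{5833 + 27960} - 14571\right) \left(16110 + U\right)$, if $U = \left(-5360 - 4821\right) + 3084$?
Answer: $- \frac{4437981389426}{33793} \approx -1.3133 \cdot 10^{8}$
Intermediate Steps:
$U = -7097$ ($U = \left(-5360 - 4821\right) + 3084 = -10181 + 3084 = -7097$)
$\left(\frac{1}{5833 + 27960} - 14571\right) \left(16110 + U\right) = \left(\frac{1}{5833 + 27960} - 14571\right) \left(16110 - 7097\right) = \left(\frac{1}{33793} - 14571\right) 9013 = \left(- \frac{492397802}{33793}\right) 9013 = - \frac{4437981389426}{33793}$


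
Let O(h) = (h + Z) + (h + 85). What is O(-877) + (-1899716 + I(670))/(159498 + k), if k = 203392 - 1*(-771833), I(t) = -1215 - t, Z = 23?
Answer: -623218553/378241 ≈ -1647.7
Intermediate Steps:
k = 975225 (k = 203392 + 771833 = 975225)
O(h) = 108 + 2*h (O(h) = (h + 23) + (h + 85) = (23 + h) + (85 + h) = 108 + 2*h)
O(-877) + (-1899716 + I(670))/(159498 + k) = (108 + 2*(-877)) + (-1899716 + (-1215 - 1*670))/(159498 + 975225) = (108 - 1754) + (-1899716 + (-1215 - 670))/1134723 = -1646 + (-1899716 - 1885)*(1/1134723) = -1646 - 1901601*1/1134723 = -1646 - 633867/378241 = -623218553/378241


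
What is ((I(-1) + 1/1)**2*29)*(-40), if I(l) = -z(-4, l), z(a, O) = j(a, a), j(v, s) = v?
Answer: -29000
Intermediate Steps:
z(a, O) = a
I(l) = 4 (I(l) = -1*(-4) = 4)
((I(-1) + 1/1)**2*29)*(-40) = ((4 + 1/1)**2*29)*(-40) = ((4 + 1)**2*29)*(-40) = (5**2*29)*(-40) = (25*29)*(-40) = 725*(-40) = -29000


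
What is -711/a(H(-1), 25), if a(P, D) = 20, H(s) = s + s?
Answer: -711/20 ≈ -35.550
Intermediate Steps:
H(s) = 2*s
-711/a(H(-1), 25) = -711/20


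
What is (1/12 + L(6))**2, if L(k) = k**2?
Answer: 187489/144 ≈ 1302.0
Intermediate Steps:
(1/12 + L(6))**2 = (1/12 + 6**2)**2 = (1/12 + 36)**2 = (433/12)**2 = 187489/144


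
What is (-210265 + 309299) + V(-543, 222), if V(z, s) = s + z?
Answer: 98713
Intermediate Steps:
(-210265 + 309299) + V(-543, 222) = (-210265 + 309299) + (222 - 543) = 99034 - 321 = 98713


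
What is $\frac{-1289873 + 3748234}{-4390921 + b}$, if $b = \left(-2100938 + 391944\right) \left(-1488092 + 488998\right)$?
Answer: $\frac{2458361}{1707441260515} \approx 1.4398 \cdot 10^{-6}$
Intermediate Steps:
$b = 1707445651436$ ($b = \left(-1708994\right) \left(-999094\right) = 1707445651436$)
$\frac{-1289873 + 3748234}{-4390921 + b} = \frac{-1289873 + 3748234}{-4390921 + 1707445651436} = \frac{2458361}{1707441260515}$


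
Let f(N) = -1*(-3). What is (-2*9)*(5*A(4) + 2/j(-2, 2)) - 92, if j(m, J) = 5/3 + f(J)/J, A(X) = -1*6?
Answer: 8296/19 ≈ 436.63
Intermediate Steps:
A(X) = -6
f(N) = 3
j(m, J) = 5/3 + 3/J
(-2*9)*(5*A(4) + 2/j(-2, 2)) - 92 = (-2*9)*(5*(-6) + 2/(5/3 + 3/2)) - 92 = -18*(-30 + 2/(5/3 + 3*(½))) - 92 = -18*(-30 + 2/(5/3 + 3/2)) - 92 = -18*(-30 + 2/(19/6)) - 92 = -18*(-30 + 2*(6/19)) - 92 = -18*(-30 + 12/19) - 92 = -18*(-558/19) - 92 = 10044/19 - 92 = 8296/19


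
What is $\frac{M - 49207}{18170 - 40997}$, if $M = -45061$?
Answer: $\frac{94268}{22827} \approx 4.1297$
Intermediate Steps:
$\frac{M - 49207}{18170 - 40997} = \frac{-45061 - 49207}{18170 - 40997} = - \frac{94268}{-22827} = \left(-94268\right) \left(- \frac{1}{22827}\right) = \frac{94268}{22827}$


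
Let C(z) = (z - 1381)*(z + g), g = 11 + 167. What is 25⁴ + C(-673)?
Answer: 1407355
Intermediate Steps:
g = 178
C(z) = (-1381 + z)*(178 + z) (C(z) = (z - 1381)*(z + 178) = (-1381 + z)*(178 + z))
25⁴ + C(-673) = 25⁴ + (-245818 + (-673)² - 1203*(-673)) = 390625 + (-245818 + 452929 + 809619) = 390625 + 1016730 = 1407355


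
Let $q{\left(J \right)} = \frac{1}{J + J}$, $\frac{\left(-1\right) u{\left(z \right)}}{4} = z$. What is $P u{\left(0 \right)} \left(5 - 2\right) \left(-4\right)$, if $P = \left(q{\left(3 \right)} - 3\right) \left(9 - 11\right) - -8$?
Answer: $0$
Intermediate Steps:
$u{\left(z \right)} = - 4 z$
$q{\left(J \right)} = \frac{1}{2 J}$
$P = \frac{41}{3}$ ($P = \left(\frac{1}{2 \cdot 3} - 3\right) \left(9 - 11\right) - -8 = \left(\frac{1}{2} \cdot \frac{1}{3} - 3\right) \left(-2\right) + 8 = \left(\frac{1}{6} - 3\right) \left(-2\right) + 8 = \left(- \frac{17}{6}\right) \left(-2\right) + 8 = \frac{17}{3} + 8 = \frac{41}{3} \approx 13.667$)
$P u{\left(0 \right)} \left(5 - 2\right) \left(-4\right) = \frac{41 \left(\left(-4\right) 0\right)}{3} \left(5 - 2\right) \left(-4\right) = \frac{41}{3} \cdot 0 \cdot 3 \left(-4\right) = 0 \left(-12\right) = 0$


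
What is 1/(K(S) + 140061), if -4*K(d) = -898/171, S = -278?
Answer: 342/47901311 ≈ 7.1397e-6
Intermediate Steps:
K(d) = 449/342 (K(d) = -(-449)/(2*171) = -¼*(-898/171) = 449/342)
1/(K(S) + 140061) = 1/(449/342 + 140061) = 1/(47901311/342) = 342/47901311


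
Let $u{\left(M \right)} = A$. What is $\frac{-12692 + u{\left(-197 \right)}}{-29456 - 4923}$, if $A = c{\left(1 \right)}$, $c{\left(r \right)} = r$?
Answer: $\frac{12691}{34379} \approx 0.36915$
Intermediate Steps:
$A = 1$
$u{\left(M \right)} = 1$
$\frac{-12692 + u{\left(-197 \right)}}{-29456 - 4923} = \frac{-12692 + 1}{-29456 - 4923} = - \frac{12691}{-34379} = \left(-12691\right) \left(- \frac{1}{34379}\right) = \frac{12691}{34379}$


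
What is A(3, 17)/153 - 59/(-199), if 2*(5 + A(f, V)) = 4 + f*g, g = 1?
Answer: 5819/20298 ≈ 0.28668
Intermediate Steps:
A(f, V) = -3 + f/2 (A(f, V) = -5 + (4 + f*1)/2 = -5 + (4 + f)/2 = -5 + (2 + f/2) = -3 + f/2)
A(3, 17)/153 - 59/(-199) = (-3 + (½)*3)/153 - 59/(-199) = (-3 + 3/2)*(1/153) - 59*(-1/199) = -3/2*1/153 + 59/199 = -1/102 + 59/199 = 5819/20298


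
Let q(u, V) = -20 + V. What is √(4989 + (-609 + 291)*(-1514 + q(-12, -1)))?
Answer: 3*√54791 ≈ 702.22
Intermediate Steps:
√(4989 + (-609 + 291)*(-1514 + q(-12, -1))) = √(4989 + (-609 + 291)*(-1514 + (-20 - 1))) = √(4989 - 318*(-1514 - 21)) = √(4989 - 318*(-1535)) = √(4989 + 488130) = √493119 = 3*√54791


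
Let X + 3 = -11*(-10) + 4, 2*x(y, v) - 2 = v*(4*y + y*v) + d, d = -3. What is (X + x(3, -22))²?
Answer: 1985281/4 ≈ 4.9632e+5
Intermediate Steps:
x(y, v) = -½ + v*(4*y + v*y)/2 (x(y, v) = 1 + (v*(4*y + y*v) - 3)/2 = 1 + (v*(4*y + v*y) - 3)/2 = 1 + (-3 + v*(4*y + v*y))/2 = 1 + (-3/2 + v*(4*y + v*y)/2) = -½ + v*(4*y + v*y)/2)
X = 111 (X = -3 + (-11*(-10) + 4) = -3 + (110 + 4) = -3 + 114 = 111)
(X + x(3, -22))² = (111 + (-½ + (½)*3*(-22)² + 2*(-22)*3))² = (111 + (-½ + (½)*3*484 - 132))² = (111 + (-½ + 726 - 132))² = (111 + 1187/2)² = (1409/2)² = 1985281/4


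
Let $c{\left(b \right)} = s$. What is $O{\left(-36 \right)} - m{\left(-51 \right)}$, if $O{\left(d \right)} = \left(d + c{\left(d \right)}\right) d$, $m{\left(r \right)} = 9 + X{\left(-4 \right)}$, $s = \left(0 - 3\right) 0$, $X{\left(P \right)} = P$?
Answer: $1291$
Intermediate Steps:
$s = 0$ ($s = \left(-3\right) 0 = 0$)
$c{\left(b \right)} = 0$
$m{\left(r \right)} = 5$ ($m{\left(r \right)} = 9 - 4 = 5$)
$O{\left(d \right)} = d^{2}$ ($O{\left(d \right)} = \left(d + 0\right) d = d d = d^{2}$)
$O{\left(-36 \right)} - m{\left(-51 \right)} = \left(-36\right)^{2} - 5 = 1296 - 5 = 1291$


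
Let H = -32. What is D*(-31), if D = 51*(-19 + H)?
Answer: 80631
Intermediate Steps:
D = -2601 (D = 51*(-19 - 32) = 51*(-51) = -2601)
D*(-31) = -2601*(-31) = 80631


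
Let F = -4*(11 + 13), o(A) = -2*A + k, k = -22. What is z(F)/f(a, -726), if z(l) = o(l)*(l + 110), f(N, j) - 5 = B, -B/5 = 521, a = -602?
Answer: -119/130 ≈ -0.91538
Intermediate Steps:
o(A) = -22 - 2*A (o(A) = -2*A - 22 = -22 - 2*A)
B = -2605 (B = -5*521 = -2605)
f(N, j) = -2600 (f(N, j) = 5 - 2605 = -2600)
F = -96 (F = -4*24 = -96)
z(l) = (-22 - 2*l)*(110 + l) (z(l) = (-22 - 2*l)*(l + 110) = (-22 - 2*l)*(110 + l))
z(F)/f(a, -726) = -2*(11 - 96)*(110 - 96)/(-2600) = -2*(-85)*14*(-1/2600) = 2380*(-1/2600) = -119/130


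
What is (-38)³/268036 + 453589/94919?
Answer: 29092446459/6360427271 ≈ 4.5740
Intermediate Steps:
(-38)³/268036 + 453589/94919 = -54872*1/268036 + 453589*(1/94919) = -13718/67009 + 453589/94919 = 29092446459/6360427271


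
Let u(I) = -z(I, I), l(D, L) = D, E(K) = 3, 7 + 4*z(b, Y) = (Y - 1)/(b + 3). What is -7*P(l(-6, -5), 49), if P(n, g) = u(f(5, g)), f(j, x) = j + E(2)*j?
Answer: -497/46 ≈ -10.804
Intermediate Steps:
z(b, Y) = -7/4 + (-1 + Y)/(4*(3 + b)) (z(b, Y) = -7/4 + ((Y - 1)/(b + 3))/4 = -7/4 + ((-1 + Y)/(3 + b))/4 = -7/4 + (-1 + Y)/(4*(3 + b)))
f(j, x) = 4*j (f(j, x) = j + 3*j = 4*j)
u(I) = -(-22 - 6*I)/(4*(3 + I)) (u(I) = -(-22 + I - 7*I)/(4*(3 + I)) = -(-22 - 6*I)/(4*(3 + I)))
P(n, g) = 71/46 (P(n, g) = (11 + 3*(4*5))/(2*(3 + 4*5)) = (11 + 3*20)/(2*(3 + 20)) = (½)*(11 + 60)/23 = (½)*(1/23)*71 = 71/46)
-7*P(l(-6, -5), 49) = -7*71/46 = -497/46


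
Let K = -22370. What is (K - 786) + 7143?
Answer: -16013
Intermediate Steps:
(K - 786) + 7143 = (-22370 - 786) + 7143 = -23156 + 7143 = -16013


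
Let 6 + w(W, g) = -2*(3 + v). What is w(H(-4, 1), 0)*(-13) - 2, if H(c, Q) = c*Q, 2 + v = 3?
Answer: 180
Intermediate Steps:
v = 1 (v = -2 + 3 = 1)
H(c, Q) = Q*c
w(W, g) = -14 (w(W, g) = -6 - 2*(3 + 1) = -6 - 2*4 = -6 - 8 = -14)
w(H(-4, 1), 0)*(-13) - 2 = -14*(-13) - 2 = 182 - 2 = 180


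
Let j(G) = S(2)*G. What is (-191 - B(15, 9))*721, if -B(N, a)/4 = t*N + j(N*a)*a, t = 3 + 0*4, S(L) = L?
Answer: 7000189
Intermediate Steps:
t = 3 (t = 3 + 0 = 3)
j(G) = 2*G
B(N, a) = -12*N - 8*N*a² (B(N, a) = -4*(3*N + (2*(N*a))*a) = -4*(3*N + (2*N*a)*a) = -4*(3*N + 2*N*a²) = -12*N - 8*N*a²)
(-191 - B(15, 9))*721 = (-191 - 4*15*(-3 - 2*9²))*721 = (-191 - 4*15*(-3 - 2*81))*721 = (-191 - 4*15*(-3 - 162))*721 = (-191 - 4*15*(-165))*721 = (-191 - 1*(-9900))*721 = (-191 + 9900)*721 = 9709*721 = 7000189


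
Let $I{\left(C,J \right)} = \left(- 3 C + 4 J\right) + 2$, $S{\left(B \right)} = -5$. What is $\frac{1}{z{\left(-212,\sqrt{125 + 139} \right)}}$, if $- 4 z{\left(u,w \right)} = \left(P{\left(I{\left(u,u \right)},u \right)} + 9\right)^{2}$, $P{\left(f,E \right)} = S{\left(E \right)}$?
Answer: $- \frac{1}{4} \approx -0.25$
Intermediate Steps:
$I{\left(C,J \right)} = 2 - 3 C + 4 J$
$P{\left(f,E \right)} = -5$
$z{\left(u,w \right)} = -4$ ($z{\left(u,w \right)} = - \frac{\left(-5 + 9\right)^{2}}{4} = - \frac{4^{2}}{4} = \left(- \frac{1}{4}\right) 16 = -4$)
$\frac{1}{z{\left(-212,\sqrt{125 + 139} \right)}} = \frac{1}{-4} = - \frac{1}{4}$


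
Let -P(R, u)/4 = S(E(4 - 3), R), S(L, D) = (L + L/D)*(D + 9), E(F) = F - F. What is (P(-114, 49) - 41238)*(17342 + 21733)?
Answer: -1611374850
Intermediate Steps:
E(F) = 0
S(L, D) = (9 + D)*(L + L/D) (S(L, D) = (L + L/D)*(9 + D) = (9 + D)*(L + L/D))
P(R, u) = 0 (P(R, u) = -0*(9 + R*(10 + R))/R = -4*0 = 0)
(P(-114, 49) - 41238)*(17342 + 21733) = (0 - 41238)*(17342 + 21733) = -41238*39075 = -1611374850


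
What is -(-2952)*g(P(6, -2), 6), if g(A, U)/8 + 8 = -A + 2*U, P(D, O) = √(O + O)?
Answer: 94464 - 47232*I ≈ 94464.0 - 47232.0*I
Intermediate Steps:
P(D, O) = √2*√O (P(D, O) = √(2*O) = √2*√O)
g(A, U) = -64 - 8*A + 16*U (g(A, U) = -64 + 8*(-A + 2*U) = -64 + (-8*A + 16*U) = -64 - 8*A + 16*U)
-(-2952)*g(P(6, -2), 6) = -(-2952)*(-64 - 8*√2*√(-2) + 16*6) = -(-2952)*(-64 - 8*√2*I*√2 + 96) = -(-2952)*(-64 - 16*I + 96) = -(-2952)*(32 - 16*I) = -72*(-1312 + 656*I) = 94464 - 47232*I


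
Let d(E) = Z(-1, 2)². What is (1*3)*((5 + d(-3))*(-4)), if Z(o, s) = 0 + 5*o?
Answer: -360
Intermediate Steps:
Z(o, s) = 5*o
d(E) = 25 (d(E) = (5*(-1))² = (-5)² = 25)
(1*3)*((5 + d(-3))*(-4)) = (1*3)*((5 + 25)*(-4)) = 3*(30*(-4)) = 3*(-120) = -360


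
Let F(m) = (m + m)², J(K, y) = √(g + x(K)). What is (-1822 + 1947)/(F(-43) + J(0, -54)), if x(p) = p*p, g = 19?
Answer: 924500/54700797 - 125*√19/54700797 ≈ 0.016891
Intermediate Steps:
x(p) = p²
J(K, y) = √(19 + K²)
F(m) = 4*m² (F(m) = (2*m)² = 4*m²)
(-1822 + 1947)/(F(-43) + J(0, -54)) = (-1822 + 1947)/(4*(-43)² + √(19 + 0²)) = 125/(4*1849 + √(19 + 0)) = 125/(7396 + √19)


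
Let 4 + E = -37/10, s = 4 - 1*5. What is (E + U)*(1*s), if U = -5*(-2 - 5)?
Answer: -273/10 ≈ -27.300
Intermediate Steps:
s = -1 (s = 4 - 5 = -1)
E = -77/10 (E = -4 - 37/10 = -77/10 ≈ -7.7000)
U = 35 (U = -5*(-7) = 35)
(E + U)*(1*s) = (-77/10 + 35)*(1*(-1)) = (273/10)*(-1) = -273/10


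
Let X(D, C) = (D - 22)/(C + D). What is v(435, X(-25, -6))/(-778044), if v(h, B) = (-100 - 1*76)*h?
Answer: 6380/64837 ≈ 0.098401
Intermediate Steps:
X(D, C) = (-22 + D)/(C + D)
v(h, B) = -176*h (v(h, B) = (-100 - 76)*h = -176*h)
v(435, X(-25, -6))/(-778044) = -176*435/(-778044) = -76560*(-1/778044) = 6380/64837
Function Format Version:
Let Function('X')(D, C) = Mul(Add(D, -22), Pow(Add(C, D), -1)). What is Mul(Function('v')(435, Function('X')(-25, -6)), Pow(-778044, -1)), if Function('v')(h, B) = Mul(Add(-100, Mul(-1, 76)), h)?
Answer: Rational(6380, 64837) ≈ 0.098401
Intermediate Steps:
Function('X')(D, C) = Mul(Pow(Add(C, D), -1), Add(-22, D)) (Function('X')(D, C) = Mul(Add(-22, D), Pow(Add(C, D), -1)) = Mul(Pow(Add(C, D), -1), Add(-22, D)))
Function('v')(h, B) = Mul(-176, h) (Function('v')(h, B) = Mul(Add(-100, -76), h) = Mul(-176, h))
Mul(Function('v')(435, Function('X')(-25, -6)), Pow(-778044, -1)) = Mul(Mul(-176, 435), Pow(-778044, -1)) = Mul(-76560, Rational(-1, 778044)) = Rational(6380, 64837)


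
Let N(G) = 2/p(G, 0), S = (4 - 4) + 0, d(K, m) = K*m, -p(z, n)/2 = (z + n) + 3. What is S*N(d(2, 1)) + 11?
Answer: 11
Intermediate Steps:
p(z, n) = -6 - 2*n - 2*z (p(z, n) = -2*((z + n) + 3) = -2*((n + z) + 3) = -2*(3 + n + z) = -6 - 2*n - 2*z)
S = 0 (S = 0 + 0 = 0)
N(G) = 2/(-6 - 2*G) (N(G) = 2/(-6 - 2*0 - 2*G) = 2/(-6 + 0 - 2*G) = 2/(-6 - 2*G))
S*N(d(2, 1)) + 11 = 0*(-1/(3 + 2*1)) + 11 = 0*(-1/(3 + 2)) + 11 = 0*(-1/5) + 11 = 0*(-1*⅕) + 11 = 0*(-⅕) + 11 = 0 + 11 = 11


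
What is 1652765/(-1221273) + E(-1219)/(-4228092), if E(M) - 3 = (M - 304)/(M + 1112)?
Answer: -20770077688502/15347528953317 ≈ -1.3533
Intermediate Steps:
E(M) = 3 + (-304 + M)/(1112 + M) (E(M) = 3 + (M - 304)/(M + 1112) = 3 + (-304 + M)/(1112 + M))
1652765/(-1221273) + E(-1219)/(-4228092) = 1652765/(-1221273) + (4*(758 - 1219)/(1112 - 1219))/(-4228092) = 1652765*(-1/1221273) + (4*(-461)/(-107))*(-1/4228092) = -1652765/1221273 + (4*(-1/107)*(-461))*(-1/4228092) = -1652765/1221273 + (1844/107)*(-1/4228092) = -1652765/1221273 - 461/113101461 = -20770077688502/15347528953317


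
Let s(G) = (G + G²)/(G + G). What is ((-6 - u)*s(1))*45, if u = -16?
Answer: 450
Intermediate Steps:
s(G) = (G + G²)/(2*G) (s(G) = (G + G²)/((2*G)) = (G + G²)*(1/(2*G)) = (G + G²)/(2*G))
((-6 - u)*s(1))*45 = ((-6 - 1*(-16))*(½ + (½)*1))*45 = ((-6 + 16)*(½ + ½))*45 = (10*1)*45 = 10*45 = 450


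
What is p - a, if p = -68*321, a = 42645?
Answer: -64473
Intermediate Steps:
p = -21828
p - a = -21828 - 1*42645 = -21828 - 42645 = -64473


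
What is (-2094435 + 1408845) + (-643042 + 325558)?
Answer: -1003074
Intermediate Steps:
(-2094435 + 1408845) + (-643042 + 325558) = -685590 - 317484 = -1003074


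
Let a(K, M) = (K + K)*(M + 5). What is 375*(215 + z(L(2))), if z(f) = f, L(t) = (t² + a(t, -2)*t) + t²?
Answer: 92625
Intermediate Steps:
a(K, M) = 2*K*(5 + M) (a(K, M) = (2*K)*(5 + M) = 2*K*(5 + M))
L(t) = 8*t² (L(t) = (t² + (2*t*(5 - 2))*t) + t² = (t² + (2*t*3)*t) + t² = (t² + (6*t)*t) + t² = (t² + 6*t²) + t² = 7*t² + t² = 8*t²)
375*(215 + z(L(2))) = 375*(215 + 8*2²) = 375*(215 + 8*4) = 375*(215 + 32) = 375*247 = 92625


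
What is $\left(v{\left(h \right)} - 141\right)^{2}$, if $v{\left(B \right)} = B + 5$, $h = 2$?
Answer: $17956$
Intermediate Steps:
$v{\left(B \right)} = 5 + B$
$\left(v{\left(h \right)} - 141\right)^{2} = \left(\left(5 + 2\right) - 141\right)^{2} = \left(7 - 141\right)^{2} = \left(-134\right)^{2} = 17956$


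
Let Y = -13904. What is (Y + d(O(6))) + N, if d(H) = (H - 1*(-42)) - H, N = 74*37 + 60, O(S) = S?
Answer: -11064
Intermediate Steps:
N = 2798 (N = 2738 + 60 = 2798)
d(H) = 42 (d(H) = (H + 42) - H = (42 + H) - H = 42)
(Y + d(O(6))) + N = (-13904 + 42) + 2798 = -13862 + 2798 = -11064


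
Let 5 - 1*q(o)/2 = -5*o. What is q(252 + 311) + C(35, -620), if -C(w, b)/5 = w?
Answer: 5465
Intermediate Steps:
C(w, b) = -5*w
q(o) = 10 + 10*o (q(o) = 10 - (-10)*o = 10 + 10*o)
q(252 + 311) + C(35, -620) = (10 + 10*(252 + 311)) - 5*35 = (10 + 10*563) - 175 = (10 + 5630) - 175 = 5640 - 175 = 5465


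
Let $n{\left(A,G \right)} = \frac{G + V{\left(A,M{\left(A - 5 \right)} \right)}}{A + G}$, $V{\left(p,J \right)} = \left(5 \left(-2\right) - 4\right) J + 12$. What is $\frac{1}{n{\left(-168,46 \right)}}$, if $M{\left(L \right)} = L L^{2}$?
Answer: $- \frac{61}{36244048} \approx -1.683 \cdot 10^{-6}$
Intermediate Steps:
$M{\left(L \right)} = L^{3}$
$V{\left(p,J \right)} = 12 - 14 J$ ($V{\left(p,J \right)} = \left(-10 - 4\right) J + 12 = - 14 J + 12 = 12 - 14 J$)
$n{\left(A,G \right)} = \frac{12 + G - 14 \left(-5 + A\right)^{3}}{A + G}$ ($n{\left(A,G \right)} = \frac{G - \left(-12 + 14 \left(A - 5\right)^{3}\right)}{A + G} = \frac{G - \left(-12 + 14 \left(-5 + A\right)^{3}\right)}{A + G} = \frac{12 + G - 14 \left(-5 + A\right)^{3}}{A + G}$)
$\frac{1}{n{\left(-168,46 \right)}} = \frac{1}{\frac{1}{-168 + 46} \left(12 + 46 - 14 \left(-5 - 168\right)^{3}\right)} = \frac{1}{\frac{1}{-122} \left(12 + 46 - 14 \left(-173\right)^{3}\right)} = \frac{1}{\left(- \frac{1}{122}\right) \left(12 + 46 - -72488038\right)} = \frac{1}{\left(- \frac{1}{122}\right) \left(12 + 46 + 72488038\right)} = \frac{1}{\left(- \frac{1}{122}\right) 72488096} = \frac{1}{- \frac{36244048}{61}} = - \frac{61}{36244048}$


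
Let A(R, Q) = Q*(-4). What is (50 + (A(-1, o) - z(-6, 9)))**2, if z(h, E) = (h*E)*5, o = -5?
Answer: 115600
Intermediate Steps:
z(h, E) = 5*E*h (z(h, E) = (E*h)*5 = 5*E*h)
A(R, Q) = -4*Q
(50 + (A(-1, o) - z(-6, 9)))**2 = (50 + (-4*(-5) - 5*9*(-6)))**2 = (50 + (20 - 1*(-270)))**2 = (50 + (20 + 270))**2 = (50 + 290)**2 = 340**2 = 115600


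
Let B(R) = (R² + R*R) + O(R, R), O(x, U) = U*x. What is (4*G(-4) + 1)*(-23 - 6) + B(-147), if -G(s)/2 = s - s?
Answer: 64798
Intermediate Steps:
G(s) = 0 (G(s) = -2*(s - s) = -2*0 = 0)
B(R) = 3*R² (B(R) = (R² + R*R) + R*R = (R² + R²) + R² = 2*R² + R² = 3*R²)
(4*G(-4) + 1)*(-23 - 6) + B(-147) = (4*0 + 1)*(-23 - 6) + 3*(-147)² = (0 + 1)*(-29) + 3*21609 = 1*(-29) + 64827 = -29 + 64827 = 64798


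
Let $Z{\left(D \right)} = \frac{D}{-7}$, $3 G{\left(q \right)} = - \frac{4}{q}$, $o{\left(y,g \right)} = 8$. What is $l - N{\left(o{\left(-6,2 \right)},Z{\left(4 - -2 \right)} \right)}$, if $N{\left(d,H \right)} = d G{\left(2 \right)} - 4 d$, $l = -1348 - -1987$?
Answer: $\frac{2029}{3} \approx 676.33$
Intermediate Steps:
$G{\left(q \right)} = - \frac{4}{3 q}$ ($G{\left(q \right)} = \frac{\left(-4\right) \frac{1}{q}}{3} = - \frac{4}{3 q}$)
$l = 639$ ($l = -1348 + 1987 = 639$)
$Z{\left(D \right)} = - \frac{D}{7}$ ($Z{\left(D \right)} = D \left(- \frac{1}{7}\right) = - \frac{D}{7}$)
$N{\left(d,H \right)} = - \frac{14 d}{3}$ ($N{\left(d,H \right)} = d \left(- \frac{4}{3 \cdot 2}\right) - 4 d = d \left(\left(- \frac{4}{3}\right) \frac{1}{2}\right) - 4 d = d \left(- \frac{2}{3}\right) - 4 d = - \frac{2 d}{3} - 4 d = - \frac{14 d}{3}$)
$l - N{\left(o{\left(-6,2 \right)},Z{\left(4 - -2 \right)} \right)} = 639 - \left(- \frac{14}{3}\right) 8 = 639 - - \frac{112}{3} = 639 + \frac{112}{3} = \frac{2029}{3}$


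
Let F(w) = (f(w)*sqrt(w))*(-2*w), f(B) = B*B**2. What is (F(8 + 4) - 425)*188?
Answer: -79900 - 15593472*sqrt(3) ≈ -2.7089e+7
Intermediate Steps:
f(B) = B**3
F(w) = -2*w**(9/2) (F(w) = (w**3*sqrt(w))*(-2*w) = w**(7/2)*(-2*w) = -2*w**(9/2))
(F(8 + 4) - 425)*188 = (-2*(8 + 4)**(9/2) - 425)*188 = (-82944*sqrt(3) - 425)*188 = (-425 - 82944*sqrt(3))*188 = -79900 - 15593472*sqrt(3)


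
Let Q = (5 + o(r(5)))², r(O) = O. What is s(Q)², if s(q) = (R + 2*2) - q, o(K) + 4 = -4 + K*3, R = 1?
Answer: 19321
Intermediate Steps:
o(K) = -8 + 3*K (o(K) = -4 + (-4 + K*3) = -4 + (-4 + 3*K) = -8 + 3*K)
Q = 144 (Q = (5 + (-8 + 3*5))² = (5 + (-8 + 15))² = (5 + 7)² = 12² = 144)
s(q) = 5 - q (s(q) = (1 + 2*2) - q = (1 + 4) - q = 5 - q)
s(Q)² = (5 - 1*144)² = (5 - 144)² = (-139)² = 19321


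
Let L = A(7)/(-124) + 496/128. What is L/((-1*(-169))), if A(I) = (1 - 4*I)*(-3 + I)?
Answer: 1177/41912 ≈ 0.028083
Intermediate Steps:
L = 1177/248 (L = (-3 - 4*7**2 + 13*7)/(-124) + 496/128 = (-3 - 4*49 + 91)*(-1/124) + 496*(1/128) = (-3 - 196 + 91)*(-1/124) + 31/8 = -108*(-1/124) + 31/8 = 27/31 + 31/8 = 1177/248 ≈ 4.7460)
L/((-1*(-169))) = 1177/(248*((-1*(-169)))) = (1177/248)/169 = (1177/248)*(1/169) = 1177/41912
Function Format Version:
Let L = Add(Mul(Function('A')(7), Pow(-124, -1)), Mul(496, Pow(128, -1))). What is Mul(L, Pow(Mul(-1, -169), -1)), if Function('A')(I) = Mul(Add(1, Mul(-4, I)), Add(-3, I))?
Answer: Rational(1177, 41912) ≈ 0.028083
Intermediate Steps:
L = Rational(1177, 248) (L = Add(Mul(Add(-3, Mul(-4, Pow(7, 2)), Mul(13, 7)), Pow(-124, -1)), Mul(496, Pow(128, -1))) = Add(Mul(Add(-3, Mul(-4, 49), 91), Rational(-1, 124)), Mul(496, Rational(1, 128))) = Add(Mul(Add(-3, -196, 91), Rational(-1, 124)), Rational(31, 8)) = Add(Mul(-108, Rational(-1, 124)), Rational(31, 8)) = Add(Rational(27, 31), Rational(31, 8)) = Rational(1177, 248) ≈ 4.7460)
Mul(L, Pow(Mul(-1, -169), -1)) = Mul(Rational(1177, 248), Pow(Mul(-1, -169), -1)) = Mul(Rational(1177, 248), Pow(169, -1)) = Mul(Rational(1177, 248), Rational(1, 169)) = Rational(1177, 41912)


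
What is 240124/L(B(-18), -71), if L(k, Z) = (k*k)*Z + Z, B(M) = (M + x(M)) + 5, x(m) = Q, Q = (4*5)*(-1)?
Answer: -120062/38695 ≈ -3.1028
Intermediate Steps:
Q = -20 (Q = 20*(-1) = -20)
x(m) = -20
B(M) = -15 + M (B(M) = (M - 20) + 5 = (-20 + M) + 5 = -15 + M)
L(k, Z) = Z + Z*k² (L(k, Z) = k²*Z + Z = Z*k² + Z = Z + Z*k²)
240124/L(B(-18), -71) = 240124/((-71*(1 + (-15 - 18)²))) = 240124/((-71*(1 + (-33)²))) = 240124/((-71*(1 + 1089))) = 240124/((-71*1090)) = 240124/(-77390) = 240124*(-1/77390) = -120062/38695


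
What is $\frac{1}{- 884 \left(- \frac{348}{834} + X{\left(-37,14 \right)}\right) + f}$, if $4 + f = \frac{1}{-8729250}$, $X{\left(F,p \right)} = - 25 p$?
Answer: $\frac{1213365750}{375858075692861} \approx 3.2283 \cdot 10^{-6}$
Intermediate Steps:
$f = - \frac{34917001}{8729250}$ ($f = -4 + \frac{1}{-8729250} = -4 - \frac{1}{8729250} = - \frac{34917001}{8729250} \approx -4.0$)
$\frac{1}{- 884 \left(- \frac{348}{834} + X{\left(-37,14 \right)}\right) + f} = \frac{1}{- 884 \left(- \frac{348}{834} - 350\right) - \frac{34917001}{8729250}} = \frac{1}{- 884 \left(\left(-348\right) \frac{1}{834} - 350\right) - \frac{34917001}{8729250}} = \frac{1}{- 884 \left(- \frac{58}{139} - 350\right) - \frac{34917001}{8729250}} = \frac{1}{\left(-884\right) \left(- \frac{48708}{139}\right) - \frac{34917001}{8729250}} = \frac{1}{\frac{43057872}{139} - \frac{34917001}{8729250}} = \frac{1}{\frac{375858075692861}{1213365750}} = \frac{1213365750}{375858075692861}$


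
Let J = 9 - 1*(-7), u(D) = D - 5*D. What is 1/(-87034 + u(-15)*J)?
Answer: -1/86074 ≈ -1.1618e-5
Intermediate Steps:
u(D) = -4*D
J = 16 (J = 9 + 7 = 16)
1/(-87034 + u(-15)*J) = 1/(-87034 - 4*(-15)*16) = 1/(-87034 + 60*16) = 1/(-87034 + 960) = 1/(-86074) = -1/86074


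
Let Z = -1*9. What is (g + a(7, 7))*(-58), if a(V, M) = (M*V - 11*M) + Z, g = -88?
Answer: 7250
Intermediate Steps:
Z = -9
a(V, M) = -9 - 11*M + M*V (a(V, M) = (M*V - 11*M) - 9 = (-11*M + M*V) - 9 = -9 - 11*M + M*V)
(g + a(7, 7))*(-58) = (-88 + (-9 - 11*7 + 7*7))*(-58) = (-88 + (-9 - 77 + 49))*(-58) = (-88 - 37)*(-58) = -125*(-58) = 7250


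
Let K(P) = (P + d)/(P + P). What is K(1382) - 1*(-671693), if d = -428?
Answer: 928280203/1382 ≈ 6.7169e+5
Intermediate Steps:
K(P) = (-428 + P)/(2*P) (K(P) = (P - 428)/(P + P) = (-428 + P)/((2*P)) = (-428 + P)*(1/(2*P)) = (-428 + P)/(2*P))
K(1382) - 1*(-671693) = (½)*(-428 + 1382)/1382 - 1*(-671693) = (½)*(1/1382)*954 + 671693 = 477/1382 + 671693 = 928280203/1382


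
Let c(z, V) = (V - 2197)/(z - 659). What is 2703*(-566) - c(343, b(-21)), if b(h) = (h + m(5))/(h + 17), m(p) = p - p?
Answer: -1933799839/1264 ≈ -1.5299e+6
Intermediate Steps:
m(p) = 0
b(h) = h/(17 + h) (b(h) = (h + 0)/(h + 17) = h/(17 + h))
c(z, V) = (-2197 + V)/(-659 + z)
2703*(-566) - c(343, b(-21)) = 2703*(-566) - (-2197 - 21/(17 - 21))/(-659 + 343) = -1529898 - (-2197 - 21/(-4))/(-316) = -1529898 - (-1)*(-2197 - 21*(-1/4))/316 = -1529898 - (-1)*(-2197 + 21/4)/316 = -1529898 - (-1)*(-8767)/(316*4) = -1529898 - 1*8767/1264 = -1529898 - 8767/1264 = -1933799839/1264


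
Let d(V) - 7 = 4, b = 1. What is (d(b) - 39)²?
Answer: 784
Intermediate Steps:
d(V) = 11 (d(V) = 7 + 4 = 11)
(d(b) - 39)² = (11 - 39)² = (-28)² = 784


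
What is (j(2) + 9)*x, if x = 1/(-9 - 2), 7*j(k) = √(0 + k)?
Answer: -9/11 - √2/77 ≈ -0.83655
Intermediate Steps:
j(k) = √k/7 (j(k) = √(0 + k)/7 = √k/7)
x = -1/11 (x = 1/(-11) = -1/11 ≈ -0.090909)
(j(2) + 9)*x = (√2/7 + 9)*(-1/11) = (9 + √2/7)*(-1/11) = -9/11 - √2/77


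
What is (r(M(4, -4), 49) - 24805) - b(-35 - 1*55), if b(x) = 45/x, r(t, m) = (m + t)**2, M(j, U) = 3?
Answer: -44201/2 ≈ -22101.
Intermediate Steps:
(r(M(4, -4), 49) - 24805) - b(-35 - 1*55) = ((49 + 3)**2 - 24805) - 45/(-35 - 1*55) = (52**2 - 24805) - 45/(-35 - 55) = (2704 - 24805) - 45/(-90) = -22101 - 45*(-1)/90 = -22101 - 1*(-1/2) = -22101 + 1/2 = -44201/2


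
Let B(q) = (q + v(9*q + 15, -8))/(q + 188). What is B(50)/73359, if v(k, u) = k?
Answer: 515/17459442 ≈ 2.9497e-5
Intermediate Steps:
B(q) = (15 + 10*q)/(188 + q) (B(q) = (q + (9*q + 15))/(q + 188) = (q + (15 + 9*q))/(188 + q) = (15 + 10*q)/(188 + q))
B(50)/73359 = (5*(3 + 2*50)/(188 + 50))/73359 = (5*(3 + 100)/238)*(1/73359) = (5*(1/238)*103)*(1/73359) = (515/238)*(1/73359) = 515/17459442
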